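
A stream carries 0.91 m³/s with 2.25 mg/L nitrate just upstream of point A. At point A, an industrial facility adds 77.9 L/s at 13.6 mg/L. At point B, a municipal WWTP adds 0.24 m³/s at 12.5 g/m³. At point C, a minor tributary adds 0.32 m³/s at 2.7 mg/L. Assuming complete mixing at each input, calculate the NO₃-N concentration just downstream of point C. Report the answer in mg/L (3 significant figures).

77.9 L/s = 0.0779 m³/s.
After input A: C = (0.91·2.25 + 0.0779·13.6) / 0.9879 = 3.145 mg/L.
After input B: C = (0.9879·3.145 + 0.24·12.5) / 1.228 = 4.973 mg/L.
After input C: C = (1.228·4.973 + 0.32·2.7) / 1.548 = 4.503 mg/L.

4.50 mg/L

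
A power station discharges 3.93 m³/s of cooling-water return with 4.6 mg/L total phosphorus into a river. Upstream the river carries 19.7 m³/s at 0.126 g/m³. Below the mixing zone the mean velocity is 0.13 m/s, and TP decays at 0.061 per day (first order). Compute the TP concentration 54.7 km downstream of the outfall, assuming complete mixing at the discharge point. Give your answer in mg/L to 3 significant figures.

After complete mixing, C₀ = (3.93·4.6 + 19.7·0.126) / 23.63 = 0.8701 mg/L.
Travel time t = 5.47e+04 m / 0.13 m/s = 4.208e+05 s = 4.87 d.
C = 0.8701·exp(−0.061·4.87) = 0.8701·0.743 = 0.6465 mg/L.

0.646 mg/L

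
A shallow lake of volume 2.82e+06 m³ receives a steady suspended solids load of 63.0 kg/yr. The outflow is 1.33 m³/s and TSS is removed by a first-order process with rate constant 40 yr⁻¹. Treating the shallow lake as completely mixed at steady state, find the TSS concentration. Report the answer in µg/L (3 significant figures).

0.407 µg/L

Outflow Q = 1.33 m³/s × 3.156e+07 s/yr = 4.197e+07 m³/yr.
Steady-state CSTR mass balance: W = Q·C + k·V·C, so C = W/(Q + kV).
Q + kV = 4.197e+07 + 40·2.82e+06 = 1.548e+08 m³/yr.
C = 63.0/1.548e+08 = 4.071e-07 kg/m³ = 0.0004071 mg/L = 0.4071 µg/L.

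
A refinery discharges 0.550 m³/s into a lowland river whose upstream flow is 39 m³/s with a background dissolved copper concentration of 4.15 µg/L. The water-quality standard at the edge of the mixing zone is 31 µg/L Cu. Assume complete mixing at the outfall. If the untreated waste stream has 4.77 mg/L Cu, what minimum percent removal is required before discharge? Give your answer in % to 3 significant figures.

59.4 %

4.15 µg/L = 0.00415 mg/L.
31 µg/L = 0.031 mg/L.
Mass balance: 0.031·39.55 = 0.55·Cₑ + 39·0.00415.
Cₑ = (1.226 − 0.1618) / 0.55 = 1.935 mg/L.
Required removal = 1 − 1.935/4.77 = 59.44 %.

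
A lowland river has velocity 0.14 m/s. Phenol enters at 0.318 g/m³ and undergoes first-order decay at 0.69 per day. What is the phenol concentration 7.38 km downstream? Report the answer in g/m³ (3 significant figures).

0.209 g/m³

Travel time t = 7.38 km / 0.14 m/s = 7380/0.14 = 5.271e+04 s = 0.6101 d.
First-order decay: C = 0.318·exp(−0.69·0.6101) = 0.318·0.6564 = 0.2087 g/m³.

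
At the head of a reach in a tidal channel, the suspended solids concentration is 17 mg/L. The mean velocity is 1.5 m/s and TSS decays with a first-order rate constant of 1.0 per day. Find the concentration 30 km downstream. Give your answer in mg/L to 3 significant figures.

Travel time t = 30 km / 1.5 m/s = 3e+04/1.5 = 2e+04 s = 0.2315 d.
First-order decay: C = 17·exp(−1.0·0.2315) = 17·0.7934 = 13.49 mg/L.

13.5 mg/L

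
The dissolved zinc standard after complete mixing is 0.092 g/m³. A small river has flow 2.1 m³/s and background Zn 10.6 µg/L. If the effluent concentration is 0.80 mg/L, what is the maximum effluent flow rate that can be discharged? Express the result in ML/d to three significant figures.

10.6 µg/L = 0.0106 mg/L.
Mass balance at complete mixing: C_std·(Q_w + Q_r) = Q_w·C_e + Q_r·C_b.
Rearranging, Q_w = Q_r·(C_std − C_b)/(C_e − C_std) = 2.1·(0.092 − 0.0106) / (0.8 − 0.092) = 0.2414 m³/s.
= 20.86 ML/d.

20.9 ML/d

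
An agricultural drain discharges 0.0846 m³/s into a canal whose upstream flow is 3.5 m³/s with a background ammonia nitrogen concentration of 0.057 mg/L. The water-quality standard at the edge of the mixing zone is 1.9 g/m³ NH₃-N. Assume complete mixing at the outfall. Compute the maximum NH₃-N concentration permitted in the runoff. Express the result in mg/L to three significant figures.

78.1 mg/L

Mass balance: 1.9·3.585 = 0.0846·Cₑ + 3.5·0.057.
Cₑ = (6.811 − 0.1995) / 0.0846 = 78.15 mg/L.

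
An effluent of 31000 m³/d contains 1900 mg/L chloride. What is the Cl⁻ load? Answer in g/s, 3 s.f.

31000 m³/d = 0.3588 m³/s.
Mass flux = Q·C = 0.3588 m³/s × 1900 g/m³ = 681.7 g/s.

682 g/s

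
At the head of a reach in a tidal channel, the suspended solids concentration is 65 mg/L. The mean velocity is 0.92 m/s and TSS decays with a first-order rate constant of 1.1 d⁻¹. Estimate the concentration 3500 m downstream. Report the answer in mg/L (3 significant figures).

Travel time t = 3500 m / 0.92 m/s = 3500/0.92 = 3804 s = 0.04403 d.
First-order decay: C = 65·exp(−1.1·0.04403) = 65·0.9527 = 61.93 mg/L.

61.9 mg/L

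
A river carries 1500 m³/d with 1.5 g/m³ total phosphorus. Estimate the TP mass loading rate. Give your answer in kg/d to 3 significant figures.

1500 m³/d = 0.01736 m³/s.
Mass flux = Q·C = 0.01736 m³/s × 1.5 g/m³ = 0.02604 g/s.
= 0.02604 g/s × 86.4 = 2.25 kg/d.

2.25 kg/d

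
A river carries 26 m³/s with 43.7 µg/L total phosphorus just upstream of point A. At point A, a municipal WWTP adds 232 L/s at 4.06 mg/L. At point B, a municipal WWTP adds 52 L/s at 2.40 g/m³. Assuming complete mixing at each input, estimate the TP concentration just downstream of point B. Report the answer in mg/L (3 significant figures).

43.7 µg/L = 0.0437 mg/L.
232 L/s = 0.232 m³/s.
After input A: C = (26·0.0437 + 0.232·4.06) / 26.23 = 0.07922 mg/L.
52 L/s = 0.052 m³/s.
After input B: C = (26.23·0.07922 + 0.052·2.4) / 26.28 = 0.08381 mg/L.

0.0838 mg/L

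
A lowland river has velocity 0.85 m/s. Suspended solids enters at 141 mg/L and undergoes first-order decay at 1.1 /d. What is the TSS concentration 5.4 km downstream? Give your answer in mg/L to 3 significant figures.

Travel time t = 5.4 km / 0.85 m/s = 5400/0.85 = 6353 s = 0.07353 d.
First-order decay: C = 141·exp(−1.1·0.07353) = 141·0.9223 = 130 mg/L.

130 mg/L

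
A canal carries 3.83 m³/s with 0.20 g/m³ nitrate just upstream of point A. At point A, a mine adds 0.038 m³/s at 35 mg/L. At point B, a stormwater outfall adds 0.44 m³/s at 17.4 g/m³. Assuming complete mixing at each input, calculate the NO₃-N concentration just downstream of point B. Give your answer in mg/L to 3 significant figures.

After input A: C = (3.83·0.2 + 0.038·35) / 3.868 = 0.5419 mg/L.
After input B: C = (3.868·0.5419 + 0.44·17.4) / 4.308 = 2.264 mg/L.

2.26 mg/L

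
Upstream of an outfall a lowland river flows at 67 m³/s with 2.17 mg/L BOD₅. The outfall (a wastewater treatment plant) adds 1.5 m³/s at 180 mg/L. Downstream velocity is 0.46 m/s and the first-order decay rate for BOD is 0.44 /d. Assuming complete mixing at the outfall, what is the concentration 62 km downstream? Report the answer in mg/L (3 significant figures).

After complete mixing, C₀ = (1.5·180 + 67·2.17) / 68.5 = 6.064 mg/L.
Travel time t = 6.2e+04 m / 0.46 m/s = 1.348e+05 s = 1.56 d.
C = 6.064·exp(−0.44·1.56) = 6.064·0.5034 = 3.053 mg/L.

3.05 mg/L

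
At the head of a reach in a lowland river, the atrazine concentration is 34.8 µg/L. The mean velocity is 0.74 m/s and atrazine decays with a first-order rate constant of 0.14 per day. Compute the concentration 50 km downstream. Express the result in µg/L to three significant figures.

31.2 µg/L

Travel time t = 50 km / 0.74 m/s = 5e+04/0.74 = 6.757e+04 s = 0.782 d.
First-order decay: C = 34.8·exp(−0.14·0.782) = 34.8·0.8963 = 31.19 µg/L.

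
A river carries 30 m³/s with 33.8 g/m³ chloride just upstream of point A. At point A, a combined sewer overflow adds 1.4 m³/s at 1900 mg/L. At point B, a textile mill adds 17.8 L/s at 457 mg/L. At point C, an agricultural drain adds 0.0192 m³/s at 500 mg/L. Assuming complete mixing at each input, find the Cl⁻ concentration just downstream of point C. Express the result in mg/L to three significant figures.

117 mg/L

After input A: C = (30·33.8 + 1.4·1900) / 31.4 = 117 mg/L.
17.8 L/s = 0.0178 m³/s.
After input B: C = (31.4·117 + 0.0178·457) / 31.42 = 117.2 mg/L.
After input C: C = (31.42·117.2 + 0.0192·500) / 31.44 = 117.4 mg/L.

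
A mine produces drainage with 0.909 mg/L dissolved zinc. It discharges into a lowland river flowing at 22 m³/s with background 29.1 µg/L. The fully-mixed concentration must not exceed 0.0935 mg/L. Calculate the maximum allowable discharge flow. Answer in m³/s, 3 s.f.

29.1 µg/L = 0.0291 mg/L.
Mass balance at complete mixing: C_std·(Q_w + Q_r) = Q_w·C_e + Q_r·C_b.
Rearranging, Q_w = Q_r·(C_std − C_b)/(C_e − C_std) = 22·(0.0935 − 0.0291) / (0.909 − 0.0935) = 1.737 m³/s.

1.74 m³/s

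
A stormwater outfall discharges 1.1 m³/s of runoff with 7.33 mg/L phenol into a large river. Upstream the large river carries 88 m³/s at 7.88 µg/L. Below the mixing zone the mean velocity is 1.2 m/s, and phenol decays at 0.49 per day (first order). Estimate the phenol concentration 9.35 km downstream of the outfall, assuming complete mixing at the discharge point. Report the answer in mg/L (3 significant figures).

7.88 µg/L = 0.00788 mg/L.
After complete mixing, C₀ = (1.1·7.33 + 88·0.00788) / 89.1 = 0.09828 mg/L.
Travel time t = 9350 m / 1.2 m/s = 7792 s = 0.09018 d.
C = 0.09828·exp(−0.49·0.09018) = 0.09828·0.9568 = 0.09403 mg/L.

0.0940 mg/L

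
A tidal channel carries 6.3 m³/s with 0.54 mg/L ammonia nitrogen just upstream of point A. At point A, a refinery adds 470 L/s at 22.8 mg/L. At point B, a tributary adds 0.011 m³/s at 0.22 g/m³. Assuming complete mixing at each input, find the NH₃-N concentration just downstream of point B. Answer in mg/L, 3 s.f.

2.08 mg/L

470 L/s = 0.47 m³/s.
After input A: C = (6.3·0.54 + 0.47·22.8) / 6.77 = 2.085 mg/L.
After input B: C = (6.77·2.085 + 0.011·0.22) / 6.781 = 2.082 mg/L.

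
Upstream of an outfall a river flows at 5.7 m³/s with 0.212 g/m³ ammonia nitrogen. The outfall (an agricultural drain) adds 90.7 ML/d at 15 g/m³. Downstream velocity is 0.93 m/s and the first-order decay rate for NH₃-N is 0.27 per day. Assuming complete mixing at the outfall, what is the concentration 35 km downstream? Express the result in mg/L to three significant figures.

90.7 ML/d = 1.05 m³/s.
After complete mixing, C₀ = (1.05·15 + 5.7·0.212) / 6.75 = 2.512 mg/L.
Travel time t = 3.5e+04 m / 0.93 m/s = 3.763e+04 s = 0.4356 d.
C = 2.512·exp(−0.27·0.4356) = 2.512·0.889 = 2.233 mg/L.

2.23 mg/L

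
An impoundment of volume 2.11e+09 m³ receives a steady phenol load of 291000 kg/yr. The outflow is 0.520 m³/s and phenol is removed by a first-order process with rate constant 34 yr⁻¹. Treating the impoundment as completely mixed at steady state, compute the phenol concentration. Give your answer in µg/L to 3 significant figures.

4.06 µg/L

Outflow Q = 0.520 m³/s × 3.156e+07 s/yr = 1.641e+07 m³/yr.
Steady-state CSTR mass balance: W = Q·C + k·V·C, so C = W/(Q + kV).
Q + kV = 1.641e+07 + 34·2.11e+09 = 7.176e+10 m³/yr.
C = 291000/7.176e+10 = 4.055e-06 kg/m³ = 0.004055 mg/L = 4.055 µg/L.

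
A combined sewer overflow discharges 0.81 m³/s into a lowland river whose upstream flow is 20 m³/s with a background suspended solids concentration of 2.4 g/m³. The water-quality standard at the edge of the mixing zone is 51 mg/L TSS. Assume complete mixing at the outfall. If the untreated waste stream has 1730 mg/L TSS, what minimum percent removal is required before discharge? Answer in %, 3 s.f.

27.7 %

Mass balance: 51·20.81 = 0.81·Cₑ + 20·2.4.
Cₑ = (1061 − 48) / 0.81 = 1251 mg/L.
Required removal = 1 − 1251/1730 = 27.69 %.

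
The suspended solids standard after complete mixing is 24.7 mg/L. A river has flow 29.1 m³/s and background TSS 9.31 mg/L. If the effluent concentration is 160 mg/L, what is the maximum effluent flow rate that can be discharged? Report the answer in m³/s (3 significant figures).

3.31 m³/s

Mass balance at complete mixing: C_std·(Q_w + Q_r) = Q_w·C_e + Q_r·C_b.
Rearranging, Q_w = Q_r·(C_std − C_b)/(C_e − C_std) = 29.1·(24.7 − 9.31) / (160 − 24.7) = 3.31 m³/s.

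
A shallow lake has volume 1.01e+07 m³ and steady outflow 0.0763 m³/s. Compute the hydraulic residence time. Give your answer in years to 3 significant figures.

4.19 yr

Q = 0.0763 m³/s × 3.156e+07 s/yr = 2.408e+06 m³/yr.
Hydraulic residence time τ = V/Q = 1.01e+07/2.408e+06 = 4.195 yr.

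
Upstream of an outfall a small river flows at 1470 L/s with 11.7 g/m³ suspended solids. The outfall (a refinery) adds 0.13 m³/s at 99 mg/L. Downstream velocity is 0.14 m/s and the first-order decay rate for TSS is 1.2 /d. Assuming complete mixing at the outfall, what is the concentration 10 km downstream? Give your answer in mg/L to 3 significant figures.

1470 L/s = 1.47 m³/s.
After complete mixing, C₀ = (0.13·99 + 1.47·11.7) / 1.6 = 18.79 mg/L.
Travel time t = 1e+04 m / 0.14 m/s = 7.143e+04 s = 0.8267 d.
C = 18.79·exp(−1.2·0.8267) = 18.79·0.3708 = 6.969 mg/L.

6.97 mg/L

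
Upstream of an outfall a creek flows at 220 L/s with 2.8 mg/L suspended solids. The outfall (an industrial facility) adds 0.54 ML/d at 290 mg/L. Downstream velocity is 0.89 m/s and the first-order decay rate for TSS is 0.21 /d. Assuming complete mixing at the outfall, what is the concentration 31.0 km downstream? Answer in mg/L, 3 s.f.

9.86 mg/L

0.54 ML/d = 0.00625 m³/s.
220 L/s = 0.22 m³/s.
After complete mixing, C₀ = (0.00625·290 + 0.22·2.8) / 0.2263 = 10.73 mg/L.
Travel time t = 3.1e+04 m / 0.89 m/s = 3.483e+04 s = 0.4031 d.
C = 10.73·exp(−0.21·0.4031) = 10.73·0.9188 = 9.862 mg/L.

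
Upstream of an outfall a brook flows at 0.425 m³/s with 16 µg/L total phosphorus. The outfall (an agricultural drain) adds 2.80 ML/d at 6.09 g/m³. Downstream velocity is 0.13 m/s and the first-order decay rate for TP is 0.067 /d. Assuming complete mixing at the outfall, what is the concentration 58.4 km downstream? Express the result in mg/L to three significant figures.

0.315 mg/L

2.80 ML/d = 0.03241 m³/s.
16 µg/L = 0.016 mg/L.
After complete mixing, C₀ = (0.03241·6.09 + 0.425·0.016) / 0.4574 = 0.4463 mg/L.
Travel time t = 5.84e+04 m / 0.13 m/s = 4.492e+05 s = 5.199 d.
C = 0.4463·exp(−0.067·5.199) = 0.4463·0.7058 = 0.315 mg/L.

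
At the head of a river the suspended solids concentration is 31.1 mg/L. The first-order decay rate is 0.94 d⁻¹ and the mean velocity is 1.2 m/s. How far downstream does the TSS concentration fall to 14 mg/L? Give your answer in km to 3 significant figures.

88.0 km

From C = C₀·e^(−kt), t = ln(C₀/C)/k = ln(31.1/14)/0.94 = 0.7982/0.94 = 0.8491 d.
Distance = v·t = 1.2 m/s × 7.336e+04 s = 8.803e+04 m = 88.03 km.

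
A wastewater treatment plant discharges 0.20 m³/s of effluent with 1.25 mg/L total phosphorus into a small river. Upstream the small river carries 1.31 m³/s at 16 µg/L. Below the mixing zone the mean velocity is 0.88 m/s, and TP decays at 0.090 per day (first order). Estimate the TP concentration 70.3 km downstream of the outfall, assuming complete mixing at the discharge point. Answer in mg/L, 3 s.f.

16 µg/L = 0.016 mg/L.
After complete mixing, C₀ = (0.2·1.25 + 1.31·0.016) / 1.51 = 0.1794 mg/L.
Travel time t = 7.03e+04 m / 0.88 m/s = 7.989e+04 s = 0.9246 d.
C = 0.1794·exp(−0.090·0.9246) = 0.1794·0.9202 = 0.1651 mg/L.

0.165 mg/L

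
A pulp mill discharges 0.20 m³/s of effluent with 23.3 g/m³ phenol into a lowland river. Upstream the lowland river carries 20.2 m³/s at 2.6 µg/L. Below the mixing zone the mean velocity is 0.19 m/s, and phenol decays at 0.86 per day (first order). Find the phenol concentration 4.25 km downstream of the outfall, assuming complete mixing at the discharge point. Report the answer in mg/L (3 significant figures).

2.6 µg/L = 0.0026 mg/L.
After complete mixing, C₀ = (0.2·23.3 + 20.2·0.0026) / 20.4 = 0.231 mg/L.
Travel time t = 4250 m / 0.19 m/s = 2.237e+04 s = 0.2589 d.
C = 0.231·exp(−0.86·0.2589) = 0.231·0.8004 = 0.1849 mg/L.

0.185 mg/L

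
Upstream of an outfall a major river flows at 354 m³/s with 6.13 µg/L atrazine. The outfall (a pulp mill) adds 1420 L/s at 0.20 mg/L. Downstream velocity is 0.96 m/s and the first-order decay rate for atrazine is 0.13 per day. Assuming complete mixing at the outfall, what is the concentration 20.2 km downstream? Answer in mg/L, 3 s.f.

1420 L/s = 1.42 m³/s.
6.13 µg/L = 0.00613 mg/L.
After complete mixing, C₀ = (1.42·0.2 + 354·0.00613) / 355.4 = 0.006905 mg/L.
Travel time t = 2.02e+04 m / 0.96 m/s = 2.104e+04 s = 0.2435 d.
C = 0.006905·exp(−0.13·0.2435) = 0.006905·0.9688 = 0.006689 mg/L.

0.00669 mg/L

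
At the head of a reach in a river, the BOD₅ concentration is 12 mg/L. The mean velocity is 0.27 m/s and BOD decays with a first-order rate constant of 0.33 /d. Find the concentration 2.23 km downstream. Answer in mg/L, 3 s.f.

11.6 mg/L

Travel time t = 2.23 km / 0.27 m/s = 2230/0.27 = 8259 s = 0.09559 d.
First-order decay: C = 12·exp(−0.33·0.09559) = 12·0.9689 = 11.63 mg/L.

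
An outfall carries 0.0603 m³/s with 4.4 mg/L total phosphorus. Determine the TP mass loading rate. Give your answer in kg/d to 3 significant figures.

22.9 kg/d

Mass flux = Q·C = 0.0603 m³/s × 4.4 g/m³ = 0.2653 g/s.
= 0.2653 g/s × 86.4 = 22.92 kg/d.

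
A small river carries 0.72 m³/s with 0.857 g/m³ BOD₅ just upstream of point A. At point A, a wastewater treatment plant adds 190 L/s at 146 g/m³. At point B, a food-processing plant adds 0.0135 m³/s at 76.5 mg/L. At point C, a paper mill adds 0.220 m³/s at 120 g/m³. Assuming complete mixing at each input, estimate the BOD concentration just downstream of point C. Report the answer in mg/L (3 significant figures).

190 L/s = 0.19 m³/s.
After input A: C = (0.72·0.857 + 0.19·146) / 0.91 = 31.16 mg/L.
After input B: C = (0.91·31.16 + 0.0135·76.5) / 0.9235 = 31.82 mg/L.
After input C: C = (0.9235·31.82 + 0.22·120) / 1.143 = 48.79 mg/L.

48.8 mg/L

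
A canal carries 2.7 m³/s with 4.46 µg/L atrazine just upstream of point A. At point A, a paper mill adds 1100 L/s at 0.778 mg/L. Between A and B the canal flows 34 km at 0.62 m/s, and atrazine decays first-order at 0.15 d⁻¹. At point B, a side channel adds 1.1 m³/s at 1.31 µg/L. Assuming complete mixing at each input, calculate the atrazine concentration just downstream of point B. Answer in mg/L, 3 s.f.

0.161 mg/L

4.46 µg/L = 0.00446 mg/L.
1100 L/s = 1.1 m³/s.
After input A: C = (2.7·0.00446 + 1.1·0.778) / 3.8 = 0.2284 mg/L.
Over the 34 km reach to input B (t = 5.484e+04 s = 0.6347 d), decay gives C = 0.2284·exp(−0.15·0.6347) = 0.2076 mg/L.
1.31 µg/L = 0.00131 mg/L.
After input B: C = (3.8·0.2076 + 1.1·0.00131) / 4.9 = 0.1613 mg/L.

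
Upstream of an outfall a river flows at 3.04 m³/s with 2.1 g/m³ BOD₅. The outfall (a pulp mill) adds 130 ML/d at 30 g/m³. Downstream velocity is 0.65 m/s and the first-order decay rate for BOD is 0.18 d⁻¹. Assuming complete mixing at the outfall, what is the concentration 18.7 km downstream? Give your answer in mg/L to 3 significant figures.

10.7 mg/L

130 ML/d = 1.505 m³/s.
After complete mixing, C₀ = (1.505·30 + 3.04·2.1) / 4.545 = 11.34 mg/L.
Travel time t = 1.87e+04 m / 0.65 m/s = 2.877e+04 s = 0.333 d.
C = 11.34·exp(−0.18·0.333) = 11.34·0.9418 = 10.68 mg/L.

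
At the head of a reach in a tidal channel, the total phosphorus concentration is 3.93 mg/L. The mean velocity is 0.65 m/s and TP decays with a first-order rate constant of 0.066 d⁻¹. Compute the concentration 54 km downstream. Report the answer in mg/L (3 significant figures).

3.69 mg/L

Travel time t = 54 km / 0.65 m/s = 5.4e+04/0.65 = 8.308e+04 s = 0.9615 d.
First-order decay: C = 3.93·exp(−0.066·0.9615) = 3.93·0.9385 = 3.688 mg/L.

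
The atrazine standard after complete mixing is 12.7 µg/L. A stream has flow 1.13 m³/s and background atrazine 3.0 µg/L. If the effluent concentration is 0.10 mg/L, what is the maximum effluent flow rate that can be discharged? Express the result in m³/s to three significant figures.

0.126 m³/s

3.0 µg/L = 0.003 mg/L.
12.7 µg/L = 0.0127 mg/L.
Mass balance at complete mixing: C_std·(Q_w + Q_r) = Q_w·C_e + Q_r·C_b.
Rearranging, Q_w = Q_r·(C_std − C_b)/(C_e − C_std) = 1.13·(0.0127 − 0.003) / (0.1 − 0.0127) = 0.1256 m³/s.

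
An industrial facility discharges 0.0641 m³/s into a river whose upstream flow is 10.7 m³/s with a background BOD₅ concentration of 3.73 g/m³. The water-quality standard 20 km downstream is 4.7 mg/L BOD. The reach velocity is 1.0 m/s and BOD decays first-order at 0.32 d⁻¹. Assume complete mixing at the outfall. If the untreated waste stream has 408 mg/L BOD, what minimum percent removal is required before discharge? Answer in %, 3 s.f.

Travel time to the compliance point: t = 2e+04/1.0 = 2e+04 s = 0.2315 d; decay factor exp(−0.32·0.2315) = 0.9286.
So the concentration just after mixing may be at most 4.7/0.9286 = 5.061 mg/L.
Mass balance: 5.061·10.76 = 0.0641·Cₑ + 10.7·3.73.
Cₑ = (54.48 − 39.91) / 0.0641 = 227.3 mg/L.
Required removal = 1 − 227.3/408 = 44.29 %.

44.3 %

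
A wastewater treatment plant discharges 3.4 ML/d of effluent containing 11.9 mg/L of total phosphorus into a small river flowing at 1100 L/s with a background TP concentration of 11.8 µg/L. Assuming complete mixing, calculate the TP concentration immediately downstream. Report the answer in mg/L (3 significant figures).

3.4 ML/d = 0.03935 m³/s.
1100 L/s = 1.1 m³/s.
11.8 µg/L = 0.0118 mg/L.
By mass balance at complete mixing, C = (0.03935·11.9 + 1.1·0.0118) / (0.03935 + 1.1) = 0.4813/1.139 = 0.4224 mg/L.

0.422 mg/L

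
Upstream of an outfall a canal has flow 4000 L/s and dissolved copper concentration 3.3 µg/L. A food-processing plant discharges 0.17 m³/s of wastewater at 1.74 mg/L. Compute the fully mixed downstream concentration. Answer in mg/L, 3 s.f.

0.0741 mg/L

4000 L/s = 4 m³/s.
3.3 µg/L = 0.0033 mg/L.
By mass balance at complete mixing, C = (0.17·1.74 + 4·0.0033) / (0.17 + 4) = 0.309/4.17 = 0.0741 mg/L.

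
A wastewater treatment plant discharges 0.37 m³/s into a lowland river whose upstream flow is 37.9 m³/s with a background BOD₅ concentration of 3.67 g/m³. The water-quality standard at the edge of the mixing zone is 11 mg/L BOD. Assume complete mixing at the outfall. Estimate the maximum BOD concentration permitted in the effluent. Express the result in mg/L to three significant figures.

Mass balance: 11·38.27 = 0.37·Cₑ + 37.9·3.67.
Cₑ = (421 − 139.1) / 0.37 = 761.8 mg/L.

762 mg/L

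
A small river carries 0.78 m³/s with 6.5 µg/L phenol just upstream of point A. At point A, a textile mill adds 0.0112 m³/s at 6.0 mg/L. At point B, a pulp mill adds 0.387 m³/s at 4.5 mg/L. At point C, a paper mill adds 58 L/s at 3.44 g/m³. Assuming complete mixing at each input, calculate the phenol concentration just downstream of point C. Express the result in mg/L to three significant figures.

6.5 µg/L = 0.0065 mg/L.
After input A: C = (0.78·0.0065 + 0.0112·6) / 0.7912 = 0.09134 mg/L.
After input B: C = (0.7912·0.09134 + 0.387·4.5) / 1.178 = 1.539 mg/L.
58 L/s = 0.058 m³/s.
After input C: C = (1.178·1.539 + 0.058·3.44) / 1.236 = 1.629 mg/L.

1.63 mg/L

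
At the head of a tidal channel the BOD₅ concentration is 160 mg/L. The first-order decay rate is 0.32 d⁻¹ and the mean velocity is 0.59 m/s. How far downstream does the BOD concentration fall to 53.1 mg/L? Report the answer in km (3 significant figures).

176 km

From C = C₀·e^(−kt), t = ln(C₀/C)/k = ln(160/53.1)/0.32 = 1.103/0.32 = 3.447 d.
Distance = v·t = 0.59 m/s × 2.978e+05 s = 1.757e+05 m = 175.7 km.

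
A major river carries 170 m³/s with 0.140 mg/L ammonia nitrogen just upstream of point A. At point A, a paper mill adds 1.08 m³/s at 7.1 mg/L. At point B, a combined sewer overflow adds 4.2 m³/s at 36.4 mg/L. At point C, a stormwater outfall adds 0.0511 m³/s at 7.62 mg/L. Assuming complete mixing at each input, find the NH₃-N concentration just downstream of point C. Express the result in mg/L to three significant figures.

1.05 mg/L

After input A: C = (170·0.14 + 1.08·7.1) / 171.1 = 0.1839 mg/L.
After input B: C = (171.1·0.1839 + 4.2·36.4) / 175.3 = 1.052 mg/L.
After input C: C = (175.3·1.052 + 0.0511·7.62) / 175.3 = 1.054 mg/L.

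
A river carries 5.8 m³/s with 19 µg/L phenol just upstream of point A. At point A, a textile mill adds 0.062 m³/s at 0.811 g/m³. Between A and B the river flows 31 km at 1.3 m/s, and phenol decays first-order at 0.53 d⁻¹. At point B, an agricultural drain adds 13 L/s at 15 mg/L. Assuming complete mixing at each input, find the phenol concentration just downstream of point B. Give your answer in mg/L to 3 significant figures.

19 µg/L = 0.019 mg/L.
After input A: C = (5.8·0.019 + 0.062·0.811) / 5.862 = 0.02738 mg/L.
Over the 31 km reach to input B (t = 2.385e+04 s = 0.276 d), decay gives C = 0.02738·exp(−0.53·0.276) = 0.02365 mg/L.
13 L/s = 0.013 m³/s.
After input B: C = (5.862·0.02365 + 0.013·15) / 5.875 = 0.05679 mg/L.

0.0568 mg/L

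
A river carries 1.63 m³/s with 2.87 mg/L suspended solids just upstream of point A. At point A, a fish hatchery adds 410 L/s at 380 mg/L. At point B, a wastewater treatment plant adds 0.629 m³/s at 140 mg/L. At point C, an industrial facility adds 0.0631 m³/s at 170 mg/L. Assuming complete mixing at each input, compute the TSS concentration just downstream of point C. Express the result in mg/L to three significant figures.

410 L/s = 0.41 m³/s.
After input A: C = (1.63·2.87 + 0.41·380) / 2.04 = 78.67 mg/L.
After input B: C = (2.04·78.67 + 0.629·140) / 2.669 = 93.12 mg/L.
After input C: C = (2.669·93.12 + 0.0631·170) / 2.732 = 94.9 mg/L.

94.9 mg/L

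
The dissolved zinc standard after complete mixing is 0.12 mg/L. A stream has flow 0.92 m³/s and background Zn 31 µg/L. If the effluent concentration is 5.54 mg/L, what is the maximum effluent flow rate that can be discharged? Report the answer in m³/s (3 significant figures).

0.0151 m³/s

31 µg/L = 0.031 mg/L.
Mass balance at complete mixing: C_std·(Q_w + Q_r) = Q_w·C_e + Q_r·C_b.
Rearranging, Q_w = Q_r·(C_std − C_b)/(C_e − C_std) = 0.92·(0.12 − 0.031) / (5.54 − 0.12) = 0.01511 m³/s.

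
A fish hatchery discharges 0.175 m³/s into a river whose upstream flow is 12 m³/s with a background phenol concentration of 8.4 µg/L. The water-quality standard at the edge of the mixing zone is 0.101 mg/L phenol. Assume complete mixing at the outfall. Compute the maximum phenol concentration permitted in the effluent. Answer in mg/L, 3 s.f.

8.4 µg/L = 0.0084 mg/L.
Mass balance: 0.101·12.18 = 0.175·Cₑ + 12·0.0084.
Cₑ = (1.23 − 0.1008) / 0.175 = 6.451 mg/L.

6.45 mg/L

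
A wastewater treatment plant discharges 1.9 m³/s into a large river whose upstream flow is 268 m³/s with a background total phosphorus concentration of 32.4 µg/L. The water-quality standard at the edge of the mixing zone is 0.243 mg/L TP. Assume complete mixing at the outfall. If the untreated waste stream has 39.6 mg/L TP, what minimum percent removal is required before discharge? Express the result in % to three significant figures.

24.4 %

32.4 µg/L = 0.0324 mg/L.
Mass balance: 0.243·269.9 = 1.9·Cₑ + 268·0.0324.
Cₑ = (65.59 − 8.683) / 1.9 = 29.95 mg/L.
Required removal = 1 − 29.95/39.6 = 24.37 %.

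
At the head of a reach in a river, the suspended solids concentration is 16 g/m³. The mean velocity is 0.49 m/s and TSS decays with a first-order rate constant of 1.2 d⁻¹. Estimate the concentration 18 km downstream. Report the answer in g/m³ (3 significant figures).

Travel time t = 18 km / 0.49 m/s = 1.8e+04/0.49 = 3.673e+04 s = 0.4252 d.
First-order decay: C = 16·exp(−1.2·0.4252) = 16·0.6004 = 9.606 g/m³.

9.61 g/m³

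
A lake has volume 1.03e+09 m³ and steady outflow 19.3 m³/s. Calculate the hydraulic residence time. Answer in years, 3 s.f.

1.69 yr

Q = 19.3 m³/s × 3.156e+07 s/yr = 6.091e+08 m³/yr.
Hydraulic residence time τ = V/Q = 1.03e+09/6.091e+08 = 1.691 yr.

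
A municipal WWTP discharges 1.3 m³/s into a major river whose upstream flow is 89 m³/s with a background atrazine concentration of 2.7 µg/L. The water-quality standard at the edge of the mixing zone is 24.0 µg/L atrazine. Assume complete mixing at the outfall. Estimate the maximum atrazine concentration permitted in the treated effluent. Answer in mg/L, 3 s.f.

1.48 mg/L

2.7 µg/L = 0.0027 mg/L.
24.0 µg/L = 0.024 mg/L.
Mass balance: 0.024·90.3 = 1.3·Cₑ + 89·0.0027.
Cₑ = (2.167 − 0.2403) / 1.3 = 1.482 mg/L.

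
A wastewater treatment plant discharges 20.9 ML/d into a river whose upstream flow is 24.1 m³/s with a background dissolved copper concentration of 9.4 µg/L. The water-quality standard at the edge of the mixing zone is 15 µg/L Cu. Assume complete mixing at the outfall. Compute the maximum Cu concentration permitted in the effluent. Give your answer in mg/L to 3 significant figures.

20.9 ML/d = 0.2419 m³/s.
9.4 µg/L = 0.0094 mg/L.
15 µg/L = 0.015 mg/L.
Mass balance: 0.015·24.34 = 0.2419·Cₑ + 24.1·0.0094.
Cₑ = (0.3651 − 0.2265) / 0.2419 = 0.5729 mg/L.

0.573 mg/L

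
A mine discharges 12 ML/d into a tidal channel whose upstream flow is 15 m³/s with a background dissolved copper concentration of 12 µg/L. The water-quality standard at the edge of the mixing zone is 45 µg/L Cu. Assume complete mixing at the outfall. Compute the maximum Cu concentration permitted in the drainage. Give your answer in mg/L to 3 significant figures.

12 ML/d = 0.1389 m³/s.
12 µg/L = 0.012 mg/L.
45 µg/L = 0.045 mg/L.
Mass balance: 0.045·15.14 = 0.1389·Cₑ + 15·0.012.
Cₑ = (0.6813 − 0.18) / 0.1389 = 3.609 mg/L.

3.61 mg/L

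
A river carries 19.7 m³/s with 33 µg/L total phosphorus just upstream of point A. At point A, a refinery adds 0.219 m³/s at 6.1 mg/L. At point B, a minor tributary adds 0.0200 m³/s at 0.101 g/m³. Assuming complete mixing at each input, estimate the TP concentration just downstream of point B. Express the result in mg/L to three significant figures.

33 µg/L = 0.033 mg/L.
After input A: C = (19.7·0.033 + 0.219·6.1) / 19.92 = 0.0997 mg/L.
After input B: C = (19.92·0.0997 + 0.02·0.101) / 19.94 = 0.09971 mg/L.

0.0997 mg/L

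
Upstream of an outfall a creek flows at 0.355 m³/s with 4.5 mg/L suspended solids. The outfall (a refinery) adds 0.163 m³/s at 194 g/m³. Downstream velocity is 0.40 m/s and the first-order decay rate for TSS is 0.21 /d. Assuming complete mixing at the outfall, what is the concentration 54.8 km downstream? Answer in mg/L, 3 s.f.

After complete mixing, C₀ = (0.163·194 + 0.355·4.5) / 0.518 = 64.13 mg/L.
Travel time t = 5.48e+04 m / 0.40 m/s = 1.37e+05 s = 1.586 d.
C = 64.13·exp(−0.21·1.586) = 64.13·0.7168 = 45.97 mg/L.

46.0 mg/L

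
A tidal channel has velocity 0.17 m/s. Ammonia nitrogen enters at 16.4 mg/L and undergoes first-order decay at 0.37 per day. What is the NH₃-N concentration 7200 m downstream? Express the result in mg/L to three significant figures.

13.7 mg/L

Travel time t = 7200 m / 0.17 m/s = 7200/0.17 = 4.235e+04 s = 0.4902 d.
First-order decay: C = 16.4·exp(−0.37·0.4902) = 16.4·0.8341 = 13.68 mg/L.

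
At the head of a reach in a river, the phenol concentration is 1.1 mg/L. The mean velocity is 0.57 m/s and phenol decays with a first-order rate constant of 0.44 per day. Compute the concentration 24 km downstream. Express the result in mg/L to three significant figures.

0.888 mg/L

Travel time t = 24 km / 0.57 m/s = 2.4e+04/0.57 = 4.211e+04 s = 0.4873 d.
First-order decay: C = 1.1·exp(−0.44·0.4873) = 1.1·0.807 = 0.8877 mg/L.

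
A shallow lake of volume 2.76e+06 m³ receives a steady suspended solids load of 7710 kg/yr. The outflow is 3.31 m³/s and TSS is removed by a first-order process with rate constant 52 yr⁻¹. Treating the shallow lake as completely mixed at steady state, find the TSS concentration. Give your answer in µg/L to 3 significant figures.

Outflow Q = 3.31 m³/s × 3.156e+07 s/yr = 1.045e+08 m³/yr.
Steady-state CSTR mass balance: W = Q·C + k·V·C, so C = W/(Q + kV).
Q + kV = 1.045e+08 + 52·2.76e+06 = 2.48e+08 m³/yr.
C = 7710/2.48e+08 = 3.109e-05 kg/m³ = 0.03109 mg/L = 31.09 µg/L.

31.1 µg/L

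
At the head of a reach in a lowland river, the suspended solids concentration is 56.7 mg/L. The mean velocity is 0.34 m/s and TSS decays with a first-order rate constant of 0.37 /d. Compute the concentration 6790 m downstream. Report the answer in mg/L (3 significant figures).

52.1 mg/L

Travel time t = 6790 m / 0.34 m/s = 6790/0.34 = 1.997e+04 s = 0.2311 d.
First-order decay: C = 56.7·exp(−0.37·0.2311) = 56.7·0.918 = 52.05 mg/L.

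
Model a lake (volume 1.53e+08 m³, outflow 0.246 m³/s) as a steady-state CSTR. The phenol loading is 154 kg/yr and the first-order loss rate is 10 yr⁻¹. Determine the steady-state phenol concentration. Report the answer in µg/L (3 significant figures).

Outflow Q = 0.246 m³/s × 3.156e+07 s/yr = 7.763e+06 m³/yr.
Steady-state CSTR mass balance: W = Q·C + k·V·C, so C = W/(Q + kV).
Q + kV = 7.763e+06 + 10·1.53e+08 = 1.538e+09 m³/yr.
C = 154/1.538e+09 = 1.001e-07 kg/m³ = 0.0001001 mg/L = 0.1001 µg/L.

0.100 µg/L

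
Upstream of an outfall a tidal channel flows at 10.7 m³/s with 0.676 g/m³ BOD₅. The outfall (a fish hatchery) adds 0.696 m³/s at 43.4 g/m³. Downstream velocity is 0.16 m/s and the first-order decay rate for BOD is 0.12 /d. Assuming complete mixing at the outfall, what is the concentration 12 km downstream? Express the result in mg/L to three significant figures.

2.96 mg/L

After complete mixing, C₀ = (0.696·43.4 + 10.7·0.676) / 11.4 = 3.285 mg/L.
Travel time t = 1.2e+04 m / 0.16 m/s = 7.5e+04 s = 0.8681 d.
C = 3.285·exp(−0.12·0.8681) = 3.285·0.9011 = 2.96 mg/L.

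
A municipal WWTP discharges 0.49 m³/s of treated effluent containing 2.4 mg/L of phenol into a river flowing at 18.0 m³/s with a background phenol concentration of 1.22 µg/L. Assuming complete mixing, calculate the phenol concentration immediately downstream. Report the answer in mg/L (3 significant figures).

0.0648 mg/L

1.22 µg/L = 0.00122 mg/L.
By mass balance at complete mixing, C = (0.49·2.4 + 18·0.00122) / (0.49 + 18) = 1.198/18.49 = 0.06479 mg/L.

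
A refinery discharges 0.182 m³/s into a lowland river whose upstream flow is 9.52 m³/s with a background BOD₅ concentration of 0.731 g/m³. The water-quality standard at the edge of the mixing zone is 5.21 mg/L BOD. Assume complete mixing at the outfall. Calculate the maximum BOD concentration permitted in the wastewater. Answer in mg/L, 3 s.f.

Mass balance: 5.21·9.702 = 0.182·Cₑ + 9.52·0.731.
Cₑ = (50.55 − 6.959) / 0.182 = 239.5 mg/L.

239 mg/L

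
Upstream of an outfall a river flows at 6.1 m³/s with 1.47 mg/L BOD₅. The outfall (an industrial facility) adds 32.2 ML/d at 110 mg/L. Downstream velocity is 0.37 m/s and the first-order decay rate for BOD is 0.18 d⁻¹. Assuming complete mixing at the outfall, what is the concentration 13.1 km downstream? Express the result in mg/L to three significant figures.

32.2 ML/d = 0.3727 m³/s.
After complete mixing, C₀ = (0.3727·110 + 6.1·1.47) / 6.473 = 7.719 mg/L.
Travel time t = 1.31e+04 m / 0.37 m/s = 3.541e+04 s = 0.4098 d.
C = 7.719·exp(−0.18·0.4098) = 7.719·0.9289 = 7.17 mg/L.

7.17 mg/L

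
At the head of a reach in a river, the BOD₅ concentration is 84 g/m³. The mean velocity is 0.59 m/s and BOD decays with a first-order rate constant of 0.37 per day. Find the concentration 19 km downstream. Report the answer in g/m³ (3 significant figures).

Travel time t = 19 km / 0.59 m/s = 1.9e+04/0.59 = 3.22e+04 s = 0.3727 d.
First-order decay: C = 84·exp(−0.37·0.3727) = 84·0.8712 = 73.18 g/m³.

73.2 g/m³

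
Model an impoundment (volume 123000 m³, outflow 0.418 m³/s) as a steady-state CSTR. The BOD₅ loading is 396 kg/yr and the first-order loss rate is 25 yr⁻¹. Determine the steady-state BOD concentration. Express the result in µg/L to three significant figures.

Outflow Q = 0.418 m³/s × 3.156e+07 s/yr = 1.319e+07 m³/yr.
Steady-state CSTR mass balance: W = Q·C + k·V·C, so C = W/(Q + kV).
Q + kV = 1.319e+07 + 25·123000 = 1.627e+07 m³/yr.
C = 396/1.627e+07 = 2.435e-05 kg/m³ = 0.02435 mg/L = 24.35 µg/L.

24.3 µg/L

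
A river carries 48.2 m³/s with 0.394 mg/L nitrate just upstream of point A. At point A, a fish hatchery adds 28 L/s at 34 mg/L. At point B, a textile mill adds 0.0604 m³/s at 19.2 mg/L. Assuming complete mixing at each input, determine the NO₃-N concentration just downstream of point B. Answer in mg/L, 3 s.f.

0.437 mg/L

28 L/s = 0.028 m³/s.
After input A: C = (48.2·0.394 + 0.028·34) / 48.23 = 0.4135 mg/L.
After input B: C = (48.23·0.4135 + 0.0604·19.2) / 48.29 = 0.437 mg/L.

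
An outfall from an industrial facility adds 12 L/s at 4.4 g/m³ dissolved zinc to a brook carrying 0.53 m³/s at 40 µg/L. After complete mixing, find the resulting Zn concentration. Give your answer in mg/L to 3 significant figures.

0.137 mg/L

12 L/s = 0.012 m³/s.
40 µg/L = 0.04 mg/L.
Conservation of mass across the mixing zone: C = (0.012·4.4 + 0.53·0.04) / (0.012 + 0.53) = 0.074/0.542 = 0.1365 mg/L.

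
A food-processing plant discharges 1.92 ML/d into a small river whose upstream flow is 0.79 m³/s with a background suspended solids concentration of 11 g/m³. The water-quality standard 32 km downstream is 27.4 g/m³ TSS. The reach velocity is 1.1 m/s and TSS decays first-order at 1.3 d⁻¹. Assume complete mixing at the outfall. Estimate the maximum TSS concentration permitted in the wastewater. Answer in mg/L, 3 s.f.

1160 mg/L

1.92 ML/d = 0.02222 m³/s.
Travel time to the compliance point: t = 3.2e+04/1.1 = 2.909e+04 s = 0.3367 d; decay factor exp(−1.3·0.3367) = 0.6455.
So the concentration just after mixing may be at most 27.4/0.6455 = 42.45 mg/L.
Mass balance: 42.45·0.8122 = 0.02222·Cₑ + 0.79·11.
Cₑ = (34.48 − 8.69) / 0.02222 = 1160 mg/L.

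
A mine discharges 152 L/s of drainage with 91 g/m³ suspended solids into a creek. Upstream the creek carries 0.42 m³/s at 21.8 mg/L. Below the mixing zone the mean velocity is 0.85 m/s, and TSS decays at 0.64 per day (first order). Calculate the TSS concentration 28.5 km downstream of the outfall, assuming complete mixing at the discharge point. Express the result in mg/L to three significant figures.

31.4 mg/L

152 L/s = 0.152 m³/s.
After complete mixing, C₀ = (0.152·91 + 0.42·21.8) / 0.572 = 40.19 mg/L.
Travel time t = 2.85e+04 m / 0.85 m/s = 3.353e+04 s = 0.3881 d.
C = 40.19·exp(−0.64·0.3881) = 40.19·0.7801 = 31.35 mg/L.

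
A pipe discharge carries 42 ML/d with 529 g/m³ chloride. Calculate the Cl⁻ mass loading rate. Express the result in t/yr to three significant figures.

42 ML/d = 0.4861 m³/s.
Mass flux = Q·C = 0.4861 m³/s × 529 g/m³ = 257.2 g/s.
= 257.2 g/s × 31.56 = 8115 t/yr.

8120 t/yr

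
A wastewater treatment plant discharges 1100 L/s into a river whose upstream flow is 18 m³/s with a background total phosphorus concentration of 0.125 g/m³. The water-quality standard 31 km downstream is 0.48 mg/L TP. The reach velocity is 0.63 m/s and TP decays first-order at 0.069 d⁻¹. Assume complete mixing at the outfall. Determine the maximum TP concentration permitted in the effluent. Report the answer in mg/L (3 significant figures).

6.62 mg/L

1100 L/s = 1.1 m³/s.
Travel time to the compliance point: t = 3.1e+04/0.63 = 4.921e+04 s = 0.5695 d; decay factor exp(−0.069·0.5695) = 0.9615.
So the concentration just after mixing may be at most 0.48/0.9615 = 0.4992 mg/L.
Mass balance: 0.4992·19.1 = 1.1·Cₑ + 18·0.125.
Cₑ = (9.535 − 2.25) / 1.1 = 6.623 mg/L.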